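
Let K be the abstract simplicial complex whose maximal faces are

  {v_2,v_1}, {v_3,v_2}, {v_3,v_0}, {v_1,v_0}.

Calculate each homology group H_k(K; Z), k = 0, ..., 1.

H_0 = Z,  H_1 = Z.

We work with the vertex ordering v_0 < v_1 < v_2 < v_3. The simplices of K, each written with vertices in increasing order, are:

  0-simplices (4): [v_0], [v_1], [v_2], [v_3]
  1-simplices (4): [v_0,v_1], [v_0,v_3], [v_1,v_2], [v_2,v_3]

so the chain groups are C_0 ≅ Z^4, C_1 ≅ Z^4.

Boundary ∂_1: C_1 → C_0 is given by ∂[p,q] = [q] − [p]. For instance
  ∂[v_1,v_2] = [v_2] − [v_1].
The 4×4 boundary matrix has rank 3 and Smith normal form diag(1,1,1).

From H_k ≅ ker(∂_k) / im(∂_{k+1}) we obtain:

  H_0: rank C_0 − rank ∂_1 = 4 − 3 = 1, and the invariant factors of ∂_1 are all 1, so H_0 ≅ Z.
  H_1: rank ker ∂_1 − rank ∂_2 = (4 − 3) − 0 = 1, and there is no ∂_2, so H_1 ≅ Z.

As a check, the Euler characteristic is 4 − 4 = 0, which agrees with 1 − 1 = 0.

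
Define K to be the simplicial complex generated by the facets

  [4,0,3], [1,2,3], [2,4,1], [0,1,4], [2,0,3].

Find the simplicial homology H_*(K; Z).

H_0 ≅ Z,  H_1 ≅ Z,  H_2 = 0.

Order the vertices as 0 < 1 < 2 < 3 < 4. Listing each simplex with vertices in this order, K has dimension 2 with simplices:

  0-simplices (5): [0], [1], [2], [3], [4]
  1-simplices (10): [0,1], [0,2], [0,3], [0,4], [1,2], [1,3], [1,4], [2,3], [2,4], [3,4]
  2-simplices (5): [0,1,4], [0,2,3], [0,3,4], [1,2,3], [1,2,4]

giving chain groups C_0 ≅ Z^5, C_1 ≅ Z^10, C_2 ≅ Z^5.

Boundary ∂_1: C_1 → C_0 sends each edge [p,q] (with p < q) to q − p.
The resulting 5×10 matrix has rank 4, and its Smith normal form has invariant factors (1,1,1,1).

∂_2: C_2 → C_1 maps a triangle to the signed sum of its edges. For instance
  ∂[1,2,4] = [2,4] − [1,4] + [1,2],
  ∂[0,3,4] = [3,4] − [0,4] + [0,3].
The 10×5 boundary matrix has rank 5 and Smith normal form diag(1,1,1,1,1).

Now H_k = ker ∂_k / im ∂_{k+1}, so:

  H_0: rank C_0 − rank ∂_1 = 5 − 4 = 1, and the invariant factors of ∂_1 are all 1, so H_0 ≅ Z.
  H_1: rank ker ∂_1 − rank ∂_2 = (10 − 4) − 5 = 1, and the invariant factors of ∂_2 are all 1, so H_1 ≅ Z.
  H_2: rank ker ∂_2 − rank ∂_3 = (5 − 5) − 0 = 0, and there is no ∂_3, so H_2 ≅ 0.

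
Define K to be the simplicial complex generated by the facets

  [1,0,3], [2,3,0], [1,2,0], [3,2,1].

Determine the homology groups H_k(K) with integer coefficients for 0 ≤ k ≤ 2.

Order the vertices as 0 < 1 < 2 < 3. Listing each simplex with vertices in this order, K has dimension 2 with simplices:

  0-simplices (4): [0], [1], [2], [3]
  1-simplices (6): [0,1], [0,2], [0,3], [1,2], [1,3], [2,3]
  2-simplices (4): [0,1,2], [0,1,3], [0,2,3], [1,2,3]

Hence C_0 ≅ Z^4, C_1 ≅ Z^6, C_2 ≅ Z^4.

∂_1: C_1 → C_0 maps an edge to its endpoints' difference, ∂[p,q] = q − p.
This gives a 4×6 integer matrix of rank 3; reducing to Smith normal form yields diagonal entries (1,1,1).

The boundary map ∂_2: C_2 → C_1 acts by ∂[p,q,r] = [q,r] − [p,r] + [p,q]. For instance
  ∂[1,2,3] = [2,3] − [1,3] + [1,2],
  ∂[0,1,2] = [1,2] − [0,2] + [0,1].
This gives a 6×4 integer matrix of rank 3; reducing to Smith normal form yields diagonal entries (1,1,1).

Reading off H_k = ker ∂_k / im ∂_{k+1}:

  H_0: rank C_0 − rank ∂_1 = 4 − 3 = 1, and the invariant factors of ∂_1 are all 1, so H_0 = Z.
  H_1: rank ker ∂_1 − rank ∂_2 = (6 − 3) − 3 = 0, and the invariant factors of ∂_2 are all 1, so H_1 = 0.
  H_2: rank ker ∂_2 − rank ∂_3 = (4 − 3) − 0 = 1, and there is no ∂_3, so H_2 = Z.

As a check, the Euler characteristic is 4 − 6 + 4 = 2, which agrees with 1 − 0 + 1 = 2.

H_0 ≅ Z,  H_1 = 0,  H_2 ≅ Z.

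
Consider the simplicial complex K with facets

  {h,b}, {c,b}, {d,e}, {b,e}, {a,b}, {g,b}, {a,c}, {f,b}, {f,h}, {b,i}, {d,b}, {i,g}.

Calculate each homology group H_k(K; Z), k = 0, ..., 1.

K has 9 vertices, 12 edges.
rank ∂_0 = 0, rank ∂_1 = 8 ⇒ b_0 = 9 − 0 − 8 = 1; all invariant factors of ∂_1 are 1 so no torsion. So H_0 = Z.
rank ∂_1 = 8, rank ∂_2 = 0 ⇒ b_1 = 12 − 8 − 0 = 4. So H_1 = Z^4.

H_0 = Z,  H_1 = Z^4.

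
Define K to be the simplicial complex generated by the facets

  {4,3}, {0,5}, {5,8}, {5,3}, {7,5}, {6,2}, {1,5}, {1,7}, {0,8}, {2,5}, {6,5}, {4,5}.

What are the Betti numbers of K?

Take the total order 0 < 1 < 2 < 3 < 4 < 5 < 6 < 7 < 8 on the vertex set. Then K (dimension 1) consists of the simplices:

  0-simplices (9): [0], [1], [2], [3], [4], [5], [6], [7], [8]
  1-simplices (12): [0,5], [0,8], [1,5], [1,7], [2,5], [2,6], [3,4], [3,5], [4,5], [5,6], [5,7], [5,8]

giving chain groups C_0 ≅ Z^9, C_1 ≅ Z^12.

Boundary ∂_1: C_1 → C_0 is given by ∂[p,q] = [q] − [p].
This gives a 9×12 integer matrix of rank 8; reducing to Smith normal form yields diagonal entries (1,1,1,1,1,1,1,1).

Now H_k = ker ∂_k / im ∂_{k+1}, so:

  H_0: rank C_0 − rank ∂_1 = 9 − 8 = 1, and the invariant factors of ∂_1 are all 1, so H_0 ≅ Z.
  H_1: rank ker ∂_1 − rank ∂_2 = (12 − 8) − 0 = 4, and there is no ∂_2, so H_1 ≅ Z^4.

Hence the Betti numbers are b_0 = 1, b_1 = 4.

b_0 = 1, b_1 = 4.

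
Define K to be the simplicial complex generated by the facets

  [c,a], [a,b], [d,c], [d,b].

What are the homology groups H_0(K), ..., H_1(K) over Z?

Fix the vertex order a < b < c < d and write every simplex with vertices in increasing order. Then dim K = 1 and the simplices of K are:

  0-simplices (4): a, b, c, d
  1-simplices (4): ab, ac, bd, cd

Hence C_0 ≅ Z^4, C_1 ≅ Z^4.

Boundary ∂_1: C_1 → C_0 sends each edge [p,q] (with p < q) to q − p.
This gives a 4×4 integer matrix of rank 3; reducing to Smith normal form yields diagonal entries (1,1,1).

Computing H_k = (kernel of ∂_k) / (image of ∂_{k+1}):

  H_0: rank C_0 − rank ∂_1 = 4 − 3 = 1, and the invariant factors of ∂_1 are all 1, so H_0 = Z.
  H_1: rank ker ∂_1 − rank ∂_2 = (4 − 3) − 0 = 1, and there is no ∂_2, so H_1 = Z.

H_0 = Z,  H_1 = Z.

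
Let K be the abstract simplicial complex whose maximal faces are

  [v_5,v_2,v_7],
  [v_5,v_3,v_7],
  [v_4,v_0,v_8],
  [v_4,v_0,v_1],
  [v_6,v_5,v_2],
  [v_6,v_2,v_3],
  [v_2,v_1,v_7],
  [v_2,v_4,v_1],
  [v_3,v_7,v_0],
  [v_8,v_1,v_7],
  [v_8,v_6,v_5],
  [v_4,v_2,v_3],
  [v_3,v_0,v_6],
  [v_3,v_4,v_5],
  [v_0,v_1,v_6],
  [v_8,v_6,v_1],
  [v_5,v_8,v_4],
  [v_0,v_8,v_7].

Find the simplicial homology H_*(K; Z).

We work with the vertex ordering v_0 < v_1 < v_2 < v_3 < v_4 < v_5 < v_6 < v_7 < v_8. The simplices of K, each written with vertices in increasing order, are:

  0-simplices (9): [v_0], [v_1], [v_2], [v_3], [v_4], [v_5], [v_6], [v_7], [v_8]
  1-simplices (27): (27 of them)
  2-simplices (18): (18 of them)

so the chain groups are C_0 ≅ Z^9, C_1 ≅ Z^27, C_2 ≅ Z^18.

The boundary map ∂_1: C_1 → C_0 maps an edge to its endpoints' difference, ∂[p,q] = q − p.
As a 9×27 matrix over Z this has rank 8, with invariant factors (1,1,1,1,1,1,1,1).

Boundary ∂_2: C_2 → C_1 maps a triangle to the signed sum of its edges. For instance
  ∂[v_5,v_6,v_8] = [v_6,v_8] − [v_5,v_8] + [v_5,v_6],
  ∂[v_3,v_5,v_7] = [v_5,v_7] − [v_3,v_7] + [v_3,v_5].
The resulting 27×18 matrix has rank 18, and its Smith normal form has invariant factors (1,1,1,1,1,1,1,1,1,1,1,1,1,1,1,1,1,2).

Reading off H_k = ker ∂_k / im ∂_{k+1}:

  H_0: rank C_0 − rank ∂_1 = 9 − 8 = 1, and the invariant factors of ∂_1 are all 1, so H_0 ≅ Z.
  H_1: rank ker ∂_1 − rank ∂_2 = (27 − 8) − 18 = 1, and ∂_2 has invariant factor 2 > 1, so H_1 ≅ Z ⊕ Z/2Z.
  H_2: rank ker ∂_2 − rank ∂_3 = (18 − 18) − 0 = 0, and there is no ∂_3, so H_2 ≅ 0.

H_0 ≅ Z,  H_1 ≅ Z ⊕ Z/2Z,  H_2 = 0.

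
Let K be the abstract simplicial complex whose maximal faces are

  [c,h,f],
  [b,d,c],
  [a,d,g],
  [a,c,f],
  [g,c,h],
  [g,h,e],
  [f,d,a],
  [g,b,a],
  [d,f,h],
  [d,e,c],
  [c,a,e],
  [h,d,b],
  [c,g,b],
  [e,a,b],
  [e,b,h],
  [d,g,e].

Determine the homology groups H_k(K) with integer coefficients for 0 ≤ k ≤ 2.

Fix the vertex order a < b < c < d < e < f < g < h and write every simplex with vertices in increasing order. Then dim K = 2 and the simplices of K are:

  0-simplices (8): a, b, c, d, e, f, g, h
  1-simplices (24): ab, ac, ad, ae, af, ag, bc, bd, be, bg, bh, cd, ce, cf, cg, ch, de, df, dg, dh, eg, eh, fh, gh
  2-simplices (16): abe, abg, ace, acf, adf, adg, bcd, bcg, bdh, beh, cde, cfh, cgh, deg, dfh, egh

Hence C_0 ≅ Z^8, C_1 ≅ Z^24, C_2 ≅ Z^16.

The boundary map ∂_1: C_1 → C_0 sends each edge [p,q] (with p < q) to q − p.
This gives a 8×24 integer matrix of rank 7; reducing to Smith normal form yields diagonal entries (1,1,1,1,1,1,1).

Boundary ∂_2: C_2 → C_1 sends each 2-simplex [p,q,r] to [q,r] − [p,r] + [p,q]. For instance
  ∂cgh = gh − ch + cg,
  ∂bdh = dh − bh + bd.
The 24×16 boundary matrix has rank 15 and Smith normal form diag(1,1,1,1,1,1,1,1,1,1,1,1,1,1,1).

Now H_k = ker ∂_k / im ∂_{k+1}, so:

  H_0: rank C_0 − rank ∂_1 = 8 − 7 = 1, and the invariant factors of ∂_1 are all 1, so H_0 = Z.
  H_1: rank ker ∂_1 − rank ∂_2 = (24 − 7) − 15 = 2, and the invariant factors of ∂_2 are all 1, so H_1 = Z^2.
  H_2: rank ker ∂_2 − rank ∂_3 = (16 − 15) − 0 = 1, and there is no ∂_3, so H_2 = Z.

(K is a triangulation of the torus T^2.)

H_0 ≅ Z,  H_1 ≅ Z^2,  H_2 ≅ Z.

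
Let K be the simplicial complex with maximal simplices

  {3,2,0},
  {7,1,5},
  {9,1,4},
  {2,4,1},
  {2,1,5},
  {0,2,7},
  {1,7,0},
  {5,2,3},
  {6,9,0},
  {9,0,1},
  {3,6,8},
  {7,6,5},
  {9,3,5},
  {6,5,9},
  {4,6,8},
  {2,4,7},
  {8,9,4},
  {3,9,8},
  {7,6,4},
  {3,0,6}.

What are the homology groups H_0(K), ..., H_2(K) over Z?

H_0 ≅ Z,  H_1 ≅ Z × Z/2,  H_2 = 0.

Take the total order 0 < 1 < 2 < 3 < 4 < 5 < 6 < 7 < 8 < 9 on the vertex set. Then K (dimension 2) consists of the simplices:

  0-simplices (10): [0], [1], [2], [3], [4], [5], [6], [7], [8], [9]
  1-simplices (30): (30 of them)
  2-simplices (20): (20 of them)

so the chain groups are C_0 ≅ Z^10, C_1 ≅ Z^30, C_2 ≅ Z^20.

∂_1: C_1 → C_0 is given by ∂[p,q] = [q] − [p].
The 10×30 boundary matrix has rank 9 and Smith normal form diag(1,1,1,1,1,1,1,1,1).

The boundary map ∂_2: C_2 → C_1 sends each 2-simplex [p,q,r] to [q,r] − [p,r] + [p,q]. For instance
  ∂[2,3,5] = [3,5] − [2,5] + [2,3],
  ∂[0,1,7] = [1,7] − [0,7] + [0,1].
As a 30×20 matrix over Z this has rank 20, with invariant factors (1,1,1,1,1,1,1,1,1,1,1,1,1,1,1,1,1,1,1,2).

Computing H_k = (kernel of ∂_k) / (image of ∂_{k+1}):

  H_0: rank C_0 − rank ∂_1 = 10 − 9 = 1, and the invariant factors of ∂_1 are all 1, so H_0 ≅ Z.
  H_1: rank ker ∂_1 − rank ∂_2 = (30 − 9) − 20 = 1, and ∂_2 has invariant factor 2 > 1, so H_1 ≅ Z × Z/2.
  H_2: rank ker ∂_2 − rank ∂_3 = (20 − 20) − 0 = 0, and there is no ∂_3, so H_2 ≅ 0.

As a check, the Euler characteristic is 10 − 30 + 20 = 0, which agrees with 1 − 1 + 0 = 0.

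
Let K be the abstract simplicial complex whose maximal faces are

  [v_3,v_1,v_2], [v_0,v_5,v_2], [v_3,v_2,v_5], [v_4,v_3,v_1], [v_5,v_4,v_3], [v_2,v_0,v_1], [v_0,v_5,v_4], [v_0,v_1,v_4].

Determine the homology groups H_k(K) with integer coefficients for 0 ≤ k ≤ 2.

K has 6 vertices, 12 edges, 8 triangles.
rank ∂_0 = 0, rank ∂_1 = 5 ⇒ b_0 = 6 − 0 − 5 = 1; all invariant factors of ∂_1 are 1 so no torsion. So H_0 = Z.
rank ∂_1 = 5, rank ∂_2 = 7 ⇒ b_1 = 12 − 5 − 7 = 0; all invariant factors of ∂_2 are 1 so no torsion. So H_1 = 0.
rank ∂_2 = 7, rank ∂_3 = 0 ⇒ b_2 = 8 − 7 − 0 = 1. So H_2 = Z.

H_0 = Z,  H_1 = 0,  H_2 = Z.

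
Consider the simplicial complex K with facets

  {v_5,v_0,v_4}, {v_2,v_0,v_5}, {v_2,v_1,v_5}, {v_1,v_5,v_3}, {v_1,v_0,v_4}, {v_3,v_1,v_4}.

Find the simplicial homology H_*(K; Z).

Fix the vertex order v_0 < v_1 < v_2 < v_3 < v_4 < v_5 and write every simplex with vertices in increasing order. Then dim K = 2 and the simplices of K are:

  0-simplices (6): [v_0], [v_1], [v_2], [v_3], [v_4], [v_5]
  1-simplices (12): [v_0,v_1], [v_0,v_2], [v_0,v_4], [v_0,v_5], [v_1,v_2], [v_1,v_3], [v_1,v_4], [v_1,v_5], [v_2,v_5], [v_3,v_4], [v_3,v_5], [v_4,v_5]
  2-simplices (6): [v_0,v_1,v_4], [v_0,v_2,v_5], [v_0,v_4,v_5], [v_1,v_2,v_5], [v_1,v_3,v_4], [v_1,v_3,v_5]

giving chain groups C_0 ≅ Z^6, C_1 ≅ Z^12, C_2 ≅ Z^6.

The boundary map ∂_1: C_1 → C_0 sends each edge [p,q] (with p < q) to q − p. For instance
  ∂[v_3,v_5] = [v_5] − [v_3].
The resulting 6×12 matrix has rank 5, and its Smith normal form has invariant factors (1,1,1,1,1).

Boundary ∂_2: C_2 → C_1 maps a triangle to the signed sum of its edges. For instance
  ∂[v_1,v_2,v_5] = [v_2,v_5] − [v_1,v_5] + [v_1,v_2],
  ∂[v_1,v_3,v_5] = [v_3,v_5] − [v_1,v_5] + [v_1,v_3].
As a 12×6 matrix over Z this has rank 6, with invariant factors (1,1,1,1,1,1).

Computing H_k = (kernel of ∂_k) / (image of ∂_{k+1}):

  H_0: rank C_0 − rank ∂_1 = 6 − 5 = 1, and the invariant factors of ∂_1 are all 1, so H_0 = Z.
  H_1: rank ker ∂_1 − rank ∂_2 = (12 − 5) − 6 = 1, and the invariant factors of ∂_2 are all 1, so H_1 = Z.
  H_2: rank ker ∂_2 − rank ∂_3 = (6 − 6) − 0 = 0, and there is no ∂_3, so H_2 = 0.

As a check, the Euler characteristic is 6 − 12 + 6 = 0, which agrees with 1 − 1 + 0 = 0.

H_0 ≅ Z,  H_1 ≅ Z,  H_2 = 0.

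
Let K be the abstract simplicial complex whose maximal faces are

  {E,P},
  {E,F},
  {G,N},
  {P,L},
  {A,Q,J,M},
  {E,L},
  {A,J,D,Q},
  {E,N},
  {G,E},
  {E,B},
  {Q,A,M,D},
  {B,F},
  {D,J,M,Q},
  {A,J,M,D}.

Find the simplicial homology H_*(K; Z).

Fix the vertex order A < B < D < E < F < G < J < L < M < N < P < Q and write every simplex with vertices in increasing order. Then dim K = 3 and the simplices of K are:

  0-simplices (12): A, B, D, E, F, G, J, L, M, N, P, Q
  1-simplices (19): AD, AJ, AM, AQ, BE, BF, DJ, DM, DQ, EF, EG, EL, EN, EP, GN, JM, JQ, LP, MQ
  2-simplices (10): ADJ, ADM, ADQ, AJM, AJQ, AMQ, DJM, DJQ, DMQ, JMQ
  3-simplices (5): ADJM, ADJQ, ADMQ, AJMQ, DJMQ

so the chain groups are C_0 ≅ Z^12, C_1 ≅ Z^19, C_2 ≅ Z^10, C_3 ≅ Z^5.

The boundary map ∂_1: C_1 → C_0 maps an edge to its endpoints' difference, ∂[p,q] = q − p.
The resulting 12×19 matrix has rank 10, and its Smith normal form has invariant factors (1,1,1,1,1,1,1,1,1,1).

The boundary map ∂_2: C_2 → C_1 acts by ∂[p,q,r] = [q,r] − [p,r] + [p,q]. For instance
  ∂JMQ = MQ − JQ + JM,
  ∂ADM = DM − AM + AD.
The resulting 19×10 matrix has rank 6, and its Smith normal form has invariant factors (1,1,1,1,1,1).

Boundary ∂_3: C_3 → C_2 sends each 3-simplex σ to the alternating sum Σ_i (−1)^i (σ with its i-th vertex removed). For instance
  ∂ADJQ = DJQ − AJQ + ADQ − ADJ,
  ∂AJMQ = JMQ − AMQ + AJQ − AJM.
As a 10×5 matrix over Z this has rank 4, with invariant factors (1,1,1,1).

Now H_k = ker ∂_k / im ∂_{k+1}, so:

  H_0: rank C_0 − rank ∂_1 = 12 − 10 = 2, and the invariant factors of ∂_1 are all 1, so H_0 ≅ Z^2.
  H_1: rank ker ∂_1 − rank ∂_2 = (19 − 10) − 6 = 3, and the invariant factors of ∂_2 are all 1, so H_1 ≅ Z^3.
  H_2: rank ker ∂_2 − rank ∂_3 = (10 − 6) − 4 = 0, and the invariant factors of ∂_3 are all 1, so H_2 ≅ 0.
  H_3: rank ker ∂_3 − rank ∂_4 = (5 − 4) − 0 = 1, and there is no ∂_4, so H_3 ≅ Z.

(K is a triangulation of the disjoint union of a wedge of 3 circles and the 3-sphere S^3.)

H_0 = Z^2,  H_1 = Z^3,  H_2 = 0,  H_3 = Z.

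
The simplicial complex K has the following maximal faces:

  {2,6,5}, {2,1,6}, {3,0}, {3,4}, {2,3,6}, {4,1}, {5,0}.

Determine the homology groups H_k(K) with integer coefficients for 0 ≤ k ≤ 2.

H_0 = Z,  H_1 = Z^2,  H_2 = 0.

Take the total order 0 < 1 < 2 < 3 < 4 < 5 < 6 on the vertex set. Then K (dimension 2) consists of the simplices:

  0-simplices (7): [0], [1], [2], [3], [4], [5], [6]
  1-simplices (11): [0,3], [0,5], [1,2], [1,4], [1,6], [2,3], [2,5], [2,6], [3,4], [3,6], [5,6]
  2-simplices (3): [1,2,6], [2,3,6], [2,5,6]

so the chain groups are C_0 ≅ Z^7, C_1 ≅ Z^11, C_2 ≅ Z^3.

Boundary ∂_1: C_1 → C_0 maps an edge to its endpoints' difference, ∂[p,q] = q − p.
The resulting 7×11 matrix has rank 6, and its Smith normal form has invariant factors (1,1,1,1,1,1).

The boundary map ∂_2: C_2 → C_1 maps a triangle to the signed sum of its edges. For instance
  ∂[2,3,6] = [3,6] − [2,6] + [2,3],
  ∂[1,2,6] = [2,6] − [1,6] + [1,2].
The resulting 11×3 matrix has rank 3, and its Smith normal form has invariant factors (1,1,1).

Reading off H_k = ker ∂_k / im ∂_{k+1}:

  H_0: rank C_0 − rank ∂_1 = 7 − 6 = 1, and the invariant factors of ∂_1 are all 1, so H_0 ≅ Z.
  H_1: rank ker ∂_1 − rank ∂_2 = (11 − 6) − 3 = 2, and the invariant factors of ∂_2 are all 1, so H_1 ≅ Z^2.
  H_2: rank ker ∂_2 − rank ∂_3 = (3 − 3) − 0 = 0, and there is no ∂_3, so H_2 ≅ 0.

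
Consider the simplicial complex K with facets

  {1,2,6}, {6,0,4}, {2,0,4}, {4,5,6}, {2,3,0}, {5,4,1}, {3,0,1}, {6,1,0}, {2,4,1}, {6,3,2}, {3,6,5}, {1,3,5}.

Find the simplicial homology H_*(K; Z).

H_0 = Z,  H_1 = Z/2,  H_2 = 0.

Fix the vertex order 0 < 1 < 2 < 3 < 4 < 5 < 6 and write every simplex with vertices in increasing order. Then dim K = 2 and the simplices of K are:

  0-simplices (7): [0], [1], [2], [3], [4], [5], [6]
  1-simplices (18): [0,1], [0,2], [0,3], [0,4], [0,6], [1,2], [1,3], [1,4], [1,5], [1,6], [2,3], [2,4], [2,6], [3,5], [3,6], [4,5], [4,6], [5,6]
  2-simplices (12): [0,1,3], [0,1,6], [0,2,3], [0,2,4], [0,4,6], [1,2,4], [1,2,6], [1,3,5], [1,4,5], [2,3,6], [3,5,6], [4,5,6]

so the chain groups are C_0 ≅ Z^7, C_1 ≅ Z^18, C_2 ≅ Z^12.

∂_1: C_1 → C_0 maps an edge to its endpoints' difference, ∂[p,q] = q − p. For instance
  ∂[0,3] = [3] − [0].
This gives a 7×18 integer matrix of rank 6; reducing to Smith normal form yields diagonal entries (1,1,1,1,1,1).

∂_2: C_2 → C_1 sends each 2-simplex [p,q,r] to [q,r] − [p,r] + [p,q]. For instance
  ∂[1,4,5] = [4,5] − [1,5] + [1,4],
  ∂[1,3,5] = [3,5] − [1,5] + [1,3].
As a 18×12 matrix over Z this has rank 12, with invariant factors (1,1,1,1,1,1,1,1,1,1,1,2).

Now H_k = ker ∂_k / im ∂_{k+1}, so:

  H_0: rank C_0 − rank ∂_1 = 7 − 6 = 1, and the invariant factors of ∂_1 are all 1, so H_0 = Z.
  H_1: rank ker ∂_1 − rank ∂_2 = (18 − 6) − 12 = 0, and ∂_2 has invariant factor 2 > 1, so H_1 = Z/2.
  H_2: rank ker ∂_2 − rank ∂_3 = (12 − 12) − 0 = 0, and there is no ∂_3, so H_2 = 0.

As a check, the Euler characteristic is 7 − 18 + 12 = 1, which agrees with 1 − 0 + 0 = 1.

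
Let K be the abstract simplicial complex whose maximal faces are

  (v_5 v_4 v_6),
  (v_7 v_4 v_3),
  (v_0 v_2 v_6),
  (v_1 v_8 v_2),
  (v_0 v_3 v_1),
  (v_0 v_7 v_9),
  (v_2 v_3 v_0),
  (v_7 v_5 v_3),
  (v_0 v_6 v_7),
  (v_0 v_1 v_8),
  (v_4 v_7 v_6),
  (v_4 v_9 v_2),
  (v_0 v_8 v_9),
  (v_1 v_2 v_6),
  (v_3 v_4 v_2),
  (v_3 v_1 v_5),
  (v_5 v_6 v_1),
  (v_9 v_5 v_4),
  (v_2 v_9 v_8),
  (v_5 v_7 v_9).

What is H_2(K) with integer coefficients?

H_2 ≅ 0.

Fix the vertex order v_0 < v_1 < v_2 < v_3 < v_4 < v_5 < v_6 < v_7 < v_8 < v_9 and write every simplex with vertices in increasing order. Then dim K = 2 and the simplices of K are:

  0-simplices (10): [v_0], [v_1], [v_2], [v_3], [v_4], [v_5], [v_6], [v_7], [v_8], [v_9]
  1-simplices (30): (30 of them)
  2-simplices (20): (20 of them)

so the chain groups are C_0 ≅ Z^10, C_1 ≅ Z^30, C_2 ≅ Z^20.

The boundary map ∂_1: C_1 → C_0 sends each edge [p,q] (with p < q) to q − p. For instance
  ∂[v_5,v_6] = [v_6] − [v_5].
As a 10×30 matrix over Z this has rank 9, with invariant factors (1,1,1,1,1,1,1,1,1).

The boundary map ∂_2: C_2 → C_1 maps a triangle to the signed sum of its edges. For instance
  ∂[v_0,v_7,v_9] = [v_7,v_9] − [v_0,v_9] + [v_0,v_7],
  ∂[v_3,v_4,v_7] = [v_4,v_7] − [v_3,v_7] + [v_3,v_4].
The resulting 30×20 matrix has rank 20, and its Smith normal form has invariant factors (1,1,1,1,1,1,1,1,1,1,1,1,1,1,1,1,1,1,1,2).

Computing H_k = (kernel of ∂_k) / (image of ∂_{k+1}):

  H_2: rank ker ∂_2 − rank ∂_3 = (20 − 20) − 0 = 0, and there is no ∂_3, so H_2 ≅ 0.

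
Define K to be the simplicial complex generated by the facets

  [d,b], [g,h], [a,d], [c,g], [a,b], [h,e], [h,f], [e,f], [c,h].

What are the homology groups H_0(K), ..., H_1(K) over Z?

H_0 = Z^2,  H_1 = Z^3.

Take the total order a < b < c < d < e < f < g < h on the vertex set. Then K (dimension 1) consists of the simplices:

  0-simplices (8): a, b, c, d, e, f, g, h
  1-simplices (9): ab, ad, bd, cg, ch, ef, eh, fh, gh

so the chain groups are C_0 ≅ Z^8, C_1 ≅ Z^9.

Boundary ∂_1: C_1 → C_0 sends each edge [p,q] (with p < q) to q − p.
As a 8×9 matrix over Z this has rank 6, with invariant factors (1,1,1,1,1,1).

From H_k ≅ ker(∂_k) / im(∂_{k+1}) we obtain:

  H_0: rank C_0 − rank ∂_1 = 8 − 6 = 2, and the invariant factors of ∂_1 are all 1, so H_0 ≅ Z^2.
  H_1: rank ker ∂_1 − rank ∂_2 = (9 − 6) − 0 = 3, and there is no ∂_2, so H_1 ≅ Z^3.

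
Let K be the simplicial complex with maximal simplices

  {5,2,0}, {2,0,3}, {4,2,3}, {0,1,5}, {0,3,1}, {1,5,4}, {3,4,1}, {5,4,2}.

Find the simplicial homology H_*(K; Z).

We work with the vertex ordering 0 < 1 < 2 < 3 < 4 < 5. The simplices of K, each written with vertices in increasing order, are:

  0-simplices (6): [0], [1], [2], [3], [4], [5]
  1-simplices (12): [0,1], [0,2], [0,3], [0,5], [1,3], [1,4], [1,5], [2,3], [2,4], [2,5], [3,4], [4,5]
  2-simplices (8): [0,1,3], [0,1,5], [0,2,3], [0,2,5], [1,3,4], [1,4,5], [2,3,4], [2,4,5]

giving chain groups C_0 ≅ Z^6, C_1 ≅ Z^12, C_2 ≅ Z^8.

∂_1: C_1 → C_0 sends each edge [p,q] (with p < q) to q − p.
This gives a 6×12 integer matrix of rank 5; reducing to Smith normal form yields diagonal entries (1,1,1,1,1).

The boundary map ∂_2: C_2 → C_1 sends each 2-simplex [p,q,r] to [q,r] − [p,r] + [p,q]. For instance
  ∂[2,3,4] = [3,4] − [2,4] + [2,3],
  ∂[0,1,5] = [1,5] − [0,5] + [0,1].
As a 12×8 matrix over Z this has rank 7, with invariant factors (1,1,1,1,1,1,1).

From H_k ≅ ker(∂_k) / im(∂_{k+1}) we obtain:

  H_0: rank C_0 − rank ∂_1 = 6 − 5 = 1, and the invariant factors of ∂_1 are all 1, so H_0 = Z.
  H_1: rank ker ∂_1 − rank ∂_2 = (12 − 5) − 7 = 0, and the invariant factors of ∂_2 are all 1, so H_1 = 0.
  H_2: rank ker ∂_2 − rank ∂_3 = (8 − 7) − 0 = 1, and there is no ∂_3, so H_2 = Z.

H_0 ≅ Z,  H_1 = 0,  H_2 ≅ Z.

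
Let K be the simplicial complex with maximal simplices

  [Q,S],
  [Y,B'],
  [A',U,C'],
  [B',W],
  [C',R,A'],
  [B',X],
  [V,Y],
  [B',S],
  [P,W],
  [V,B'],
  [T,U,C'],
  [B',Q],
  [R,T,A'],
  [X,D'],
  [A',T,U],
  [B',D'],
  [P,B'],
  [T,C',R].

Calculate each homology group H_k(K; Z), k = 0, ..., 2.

We work with the vertex ordering P < Q < R < S < T < U < V < W < X < Y < A' < B' < C' < D'. The simplices of K, each written with vertices in increasing order, are:

  0-simplices (14): [P], [Q], [R], [S], [T], [U], [V], [W], [X], [Y], [A'], [B'], [C'], [D']
  1-simplices (21): (21 of them)
  2-simplices (6): [R,T,A'], [R,T,C'], [R,A',C'], [T,U,A'], [T,U,C'], [U,A',C']

Hence C_0 ≅ Z^14, C_1 ≅ Z^21, C_2 ≅ Z^6.

Boundary ∂_1: C_1 → C_0 maps an edge to its endpoints' difference, ∂[p,q] = q − p. For instance
  ∂[R,T] = [T] − [R].
As a 14×21 matrix over Z this has rank 12, with invariant factors (1,1,1,1,1,1,1,1,1,1,1,1).

Boundary ∂_2: C_2 → C_1 sends each 2-simplex [p,q,r] to [q,r] − [p,r] + [p,q]. For instance
  ∂[T,U,A'] = [U,A'] − [T,A'] + [T,U],
  ∂[R,T,C'] = [T,C'] − [R,C'] + [R,T].
As a 21×6 matrix over Z this has rank 5, with invariant factors (1,1,1,1,1).

Now H_k = ker ∂_k / im ∂_{k+1}, so:

  H_0: rank C_0 − rank ∂_1 = 14 − 12 = 2, and the invariant factors of ∂_1 are all 1, so H_0 = Z^2.
  H_1: rank ker ∂_1 − rank ∂_2 = (21 − 12) − 5 = 4, and the invariant factors of ∂_2 are all 1, so H_1 = Z^4.
  H_2: rank ker ∂_2 − rank ∂_3 = (6 − 5) − 0 = 1, and there is no ∂_3, so H_2 = Z.

H_0 = Z^2,  H_1 = Z^4,  H_2 = Z.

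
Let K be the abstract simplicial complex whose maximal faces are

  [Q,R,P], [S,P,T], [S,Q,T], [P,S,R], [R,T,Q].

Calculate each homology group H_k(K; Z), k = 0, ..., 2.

We work with the vertex ordering P < Q < R < S < T. The simplices of K, each written with vertices in increasing order, are:

  0-simplices (5): P, Q, R, S, T
  1-simplices (10): PQ, PR, PS, PT, QR, QS, QT, RS, RT, ST
  2-simplices (5): PQR, PRS, PST, QRT, QST

Hence C_0 ≅ Z^5, C_1 ≅ Z^10, C_2 ≅ Z^5.

Boundary ∂_1: C_1 → C_0 maps an edge to its endpoints' difference, ∂[p,q] = q − p. For instance
  ∂QS = S − Q.
The resulting 5×10 matrix has rank 4, and its Smith normal form has invariant factors (1,1,1,1).

The boundary map ∂_2: C_2 → C_1 sends each 2-simplex [p,q,r] to [q,r] − [p,r] + [p,q]. For instance
  ∂QST = ST − QT + QS,
  ∂PQR = QR − PR + PQ.
The 10×5 boundary matrix has rank 5 and Smith normal form diag(1,1,1,1,1).

Computing H_k = (kernel of ∂_k) / (image of ∂_{k+1}):

  H_0: rank C_0 − rank ∂_1 = 5 − 4 = 1, and the invariant factors of ∂_1 are all 1, so H_0 = Z.
  H_1: rank ker ∂_1 − rank ∂_2 = (10 − 4) − 5 = 1, and the invariant factors of ∂_2 are all 1, so H_1 = Z.
  H_2: rank ker ∂_2 − rank ∂_3 = (5 − 5) − 0 = 0, and there is no ∂_3, so H_2 = 0.

As a check, the Euler characteristic is 5 − 10 + 5 = 0, which agrees with 1 − 1 + 0 = 0.
(K is a triangulation of the Möbius band.)

H_0 = Z,  H_1 = Z,  H_2 = 0.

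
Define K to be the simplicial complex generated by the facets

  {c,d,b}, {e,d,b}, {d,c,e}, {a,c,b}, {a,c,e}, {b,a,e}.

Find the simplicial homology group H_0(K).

H_0 ≅ Z.

We work with the vertex ordering a < b < c < d < e. The simplices of K, each written with vertices in increasing order, are:

  0-simplices (5): a, b, c, d, e
  1-simplices (9): ab, ac, ae, bc, bd, be, cd, ce, de
  2-simplices (6): abc, abe, ace, bcd, bde, cde

Hence C_0 ≅ Z^5, C_1 ≅ Z^9, C_2 ≅ Z^6.

Boundary ∂_1: C_1 → C_0 sends each edge [p,q] (with p < q) to q − p. For instance
  ∂cd = d − c.
As a 5×9 matrix over Z this has rank 4, with invariant factors (1,1,1,1).

∂_2: C_2 → C_1 acts by ∂[p,q,r] = [q,r] − [p,r] + [p,q]. For instance
  ∂abe = be − ae + ab,
  ∂bcd = cd − bd + bc.
The resulting 9×6 matrix has rank 5, and its Smith normal form has invariant factors (1,1,1,1,1).

From H_k ≅ ker(∂_k) / im(∂_{k+1}) we obtain:

  H_0: rank C_0 − rank ∂_1 = 5 − 4 = 1, and the invariant factors of ∂_1 are all 1, so H_0 ≅ Z.

(K is a triangulation of the 2-sphere S^2.)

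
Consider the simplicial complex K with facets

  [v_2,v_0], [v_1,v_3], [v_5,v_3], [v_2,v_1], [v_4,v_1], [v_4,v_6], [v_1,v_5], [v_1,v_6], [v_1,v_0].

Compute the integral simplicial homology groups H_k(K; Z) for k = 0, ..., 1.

H_0 = Z,  H_1 = Z^3.

Fix the vertex order v_0 < v_1 < v_2 < v_3 < v_4 < v_5 < v_6 and write every simplex with vertices in increasing order. Then dim K = 1 and the simplices of K are:

  0-simplices (7): [v_0], [v_1], [v_2], [v_3], [v_4], [v_5], [v_6]
  1-simplices (9): [v_0,v_1], [v_0,v_2], [v_1,v_2], [v_1,v_3], [v_1,v_4], [v_1,v_5], [v_1,v_6], [v_3,v_5], [v_4,v_6]

so the chain groups are C_0 ≅ Z^7, C_1 ≅ Z^9.

The boundary map ∂_1: C_1 → C_0 is given by ∂[p,q] = [q] − [p].
The resulting 7×9 matrix has rank 6, and its Smith normal form has invariant factors (1,1,1,1,1,1).

Reading off H_k = ker ∂_k / im ∂_{k+1}:

  H_0: rank C_0 − rank ∂_1 = 7 − 6 = 1, and the invariant factors of ∂_1 are all 1, so H_0 ≅ Z.
  H_1: rank ker ∂_1 − rank ∂_2 = (9 − 6) − 0 = 3, and there is no ∂_2, so H_1 ≅ Z^3.

(K is a triangulation of a wedge of 3 circles.)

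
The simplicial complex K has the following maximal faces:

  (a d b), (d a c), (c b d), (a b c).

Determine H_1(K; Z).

Order the vertices as a < b < c < d. Listing each simplex with vertices in this order, K has dimension 2 with simplices:

  0-simplices (4): a, b, c, d
  1-simplices (6): ab, ac, ad, bc, bd, cd
  2-simplices (4): abc, abd, acd, bcd

so the chain groups are C_0 ≅ Z^4, C_1 ≅ Z^6, C_2 ≅ Z^4.

Boundary ∂_1: C_1 → C_0 sends each edge [p,q] (with p < q) to q − p.
This gives a 4×6 integer matrix of rank 3; reducing to Smith normal form yields diagonal entries (1,1,1).

The boundary map ∂_2: C_2 → C_1 acts by ∂[p,q,r] = [q,r] − [p,r] + [p,q]. For instance
  ∂acd = cd − ad + ac,
  ∂bcd = cd − bd + bc.
This gives a 6×4 integer matrix of rank 3; reducing to Smith normal form yields diagonal entries (1,1,1).

Reading off H_k = ker ∂_k / im ∂_{k+1}:

  H_1: rank ker ∂_1 − rank ∂_2 = (6 − 3) − 3 = 0, and the invariant factors of ∂_2 are all 1, so H_1 = 0.

H_1 = 0.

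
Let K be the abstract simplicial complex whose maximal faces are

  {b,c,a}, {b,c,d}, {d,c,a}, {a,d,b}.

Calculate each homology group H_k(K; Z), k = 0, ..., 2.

H_0 ≅ Z,  H_1 = 0,  H_2 ≅ Z.

Fix the vertex order a < b < c < d and write every simplex with vertices in increasing order. Then dim K = 2 and the simplices of K are:

  0-simplices (4): a, b, c, d
  1-simplices (6): ab, ac, ad, bc, bd, cd
  2-simplices (4): abc, abd, acd, bcd

so the chain groups are C_0 ≅ Z^4, C_1 ≅ Z^6, C_2 ≅ Z^4.

∂_1: C_1 → C_0 maps an edge to its endpoints' difference, ∂[p,q] = q − p. For instance
  ∂cd = d − c.
The 4×6 boundary matrix has rank 3 and Smith normal form diag(1,1,1).

∂_2: C_2 → C_1 maps a triangle to the signed sum of its edges. For instance
  ∂acd = cd − ad + ac,
  ∂bcd = cd − bd + bc.
As a 6×4 matrix over Z this has rank 3, with invariant factors (1,1,1).

From H_k ≅ ker(∂_k) / im(∂_{k+1}) we obtain:

  H_0: rank C_0 − rank ∂_1 = 4 − 3 = 1, and the invariant factors of ∂_1 are all 1, so H_0 = Z.
  H_1: rank ker ∂_1 − rank ∂_2 = (6 − 3) − 3 = 0, and the invariant factors of ∂_2 are all 1, so H_1 = 0.
  H_2: rank ker ∂_2 − rank ∂_3 = (4 − 3) − 0 = 1, and there is no ∂_3, so H_2 = Z.

As a check, the Euler characteristic is 4 − 6 + 4 = 2, which agrees with 1 − 0 + 1 = 2.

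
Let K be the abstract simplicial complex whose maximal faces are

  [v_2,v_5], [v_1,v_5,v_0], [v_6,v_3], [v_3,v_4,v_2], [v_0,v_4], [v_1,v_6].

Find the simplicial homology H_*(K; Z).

Fix the vertex order v_0 < v_1 < v_2 < v_3 < v_4 < v_5 < v_6 and write every simplex with vertices in increasing order. Then dim K = 2 and the simplices of K are:

  0-simplices (7): [v_0], [v_1], [v_2], [v_3], [v_4], [v_5], [v_6]
  1-simplices (10): [v_0,v_1], [v_0,v_4], [v_0,v_5], [v_1,v_5], [v_1,v_6], [v_2,v_3], [v_2,v_4], [v_2,v_5], [v_3,v_4], [v_3,v_6]
  2-simplices (2): [v_0,v_1,v_5], [v_2,v_3,v_4]

Hence C_0 ≅ Z^7, C_1 ≅ Z^10, C_2 ≅ Z^2.

∂_1: C_1 → C_0 sends each edge [p,q] (with p < q) to q − p. For instance
  ∂[v_3,v_4] = [v_4] − [v_3].
The resulting 7×10 matrix has rank 6, and its Smith normal form has invariant factors (1,1,1,1,1,1).

Boundary ∂_2: C_2 → C_1 maps a triangle to the signed sum of its edges. For instance
  ∂[v_0,v_1,v_5] = [v_1,v_5] − [v_0,v_5] + [v_0,v_1],
  ∂[v_2,v_3,v_4] = [v_3,v_4] − [v_2,v_4] + [v_2,v_3].
The 10×2 boundary matrix has rank 2 and Smith normal form diag(1,1).

Reading off H_k = ker ∂_k / im ∂_{k+1}:

  H_0: rank C_0 − rank ∂_1 = 7 − 6 = 1, and the invariant factors of ∂_1 are all 1, so H_0 = Z.
  H_1: rank ker ∂_1 − rank ∂_2 = (10 − 6) − 2 = 2, and the invariant factors of ∂_2 are all 1, so H_1 = Z^2.
  H_2: rank ker ∂_2 − rank ∂_3 = (2 − 2) − 0 = 0, and there is no ∂_3, so H_2 = 0.

H_0 = Z,  H_1 = Z^2,  H_2 = 0.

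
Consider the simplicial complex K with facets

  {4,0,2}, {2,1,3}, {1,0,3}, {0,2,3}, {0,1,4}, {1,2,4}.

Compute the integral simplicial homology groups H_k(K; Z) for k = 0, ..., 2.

H_0 = Z,  H_1 = 0,  H_2 = Z.

We work with the vertex ordering 0 < 1 < 2 < 3 < 4. The simplices of K, each written with vertices in increasing order, are:

  0-simplices (5): [0], [1], [2], [3], [4]
  1-simplices (9): [0,1], [0,2], [0,3], [0,4], [1,2], [1,3], [1,4], [2,3], [2,4]
  2-simplices (6): [0,1,3], [0,1,4], [0,2,3], [0,2,4], [1,2,3], [1,2,4]

so the chain groups are C_0 ≅ Z^5, C_1 ≅ Z^9, C_2 ≅ Z^6.

The boundary map ∂_1: C_1 → C_0 maps an edge to its endpoints' difference, ∂[p,q] = q − p.
This gives a 5×9 integer matrix of rank 4; reducing to Smith normal form yields diagonal entries (1,1,1,1).

Boundary ∂_2: C_2 → C_1 sends each 2-simplex [p,q,r] to [q,r] − [p,r] + [p,q]. For instance
  ∂[1,2,3] = [2,3] − [1,3] + [1,2],
  ∂[0,2,4] = [2,4] − [0,4] + [0,2].
As a 9×6 matrix over Z this has rank 5, with invariant factors (1,1,1,1,1).

From H_k ≅ ker(∂_k) / im(∂_{k+1}) we obtain:

  H_0: rank C_0 − rank ∂_1 = 5 − 4 = 1, and the invariant factors of ∂_1 are all 1, so H_0 = Z.
  H_1: rank ker ∂_1 − rank ∂_2 = (9 − 4) − 5 = 0, and the invariant factors of ∂_2 are all 1, so H_1 = 0.
  H_2: rank ker ∂_2 − rank ∂_3 = (6 − 5) − 0 = 1, and there is no ∂_3, so H_2 = Z.

As a check, the Euler characteristic is 5 − 9 + 6 = 2, which agrees with 1 − 0 + 1 = 2.
(K is a triangulation of the 2-sphere S^2.)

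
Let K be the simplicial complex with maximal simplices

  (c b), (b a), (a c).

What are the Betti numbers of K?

Order the vertices as a < b < c. Listing each simplex with vertices in this order, K has dimension 1 with simplices:

  0-simplices (3): a, b, c
  1-simplices (3): ab, ac, bc

Hence C_0 ≅ Z^3, C_1 ≅ Z^3.

The boundary map ∂_1: C_1 → C_0 is given by ∂[p,q] = [q] − [p]. For instance
  ∂ac = c − a.
This gives a 3×3 integer matrix of rank 2; reducing to Smith normal form yields diagonal entries (1,1).

Now H_k = ker ∂_k / im ∂_{k+1}, so:

  H_0: rank C_0 − rank ∂_1 = 3 − 2 = 1, and the invariant factors of ∂_1 are all 1, so H_0 = Z.
  H_1: rank ker ∂_1 − rank ∂_2 = (3 − 2) − 0 = 1, and there is no ∂_2, so H_1 = Z.

As a check, the Euler characteristic is 3 − 3 = 0, which agrees with 1 − 1 = 0.

Hence the Betti numbers are b_0 = 1, b_1 = 1.

b_0 = 1, b_1 = 1.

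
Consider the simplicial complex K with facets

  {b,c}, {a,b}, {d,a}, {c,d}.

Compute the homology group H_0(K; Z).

H_0 = Z.

Fix the vertex order a < b < c < d and write every simplex with vertices in increasing order. Then dim K = 1 and the simplices of K are:

  0-simplices (4): a, b, c, d
  1-simplices (4): ab, ad, bc, cd

giving chain groups C_0 ≅ Z^4, C_1 ≅ Z^4.

The boundary map ∂_1: C_1 → C_0 is given by ∂[p,q] = [q] − [p]. For instance
  ∂bc = c − b.
As a 4×4 matrix over Z this has rank 3, with invariant factors (1,1,1).

Now H_k = ker ∂_k / im ∂_{k+1}, so:

  H_0: rank C_0 − rank ∂_1 = 4 − 3 = 1, and the invariant factors of ∂_1 are all 1, so H_0 ≅ Z.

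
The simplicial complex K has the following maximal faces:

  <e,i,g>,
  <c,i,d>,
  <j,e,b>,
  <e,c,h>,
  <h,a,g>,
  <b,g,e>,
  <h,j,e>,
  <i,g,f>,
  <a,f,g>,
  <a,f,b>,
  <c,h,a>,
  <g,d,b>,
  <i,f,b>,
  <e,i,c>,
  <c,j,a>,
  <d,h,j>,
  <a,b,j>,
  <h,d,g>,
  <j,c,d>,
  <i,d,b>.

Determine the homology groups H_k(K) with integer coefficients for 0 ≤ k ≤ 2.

H_0 = Z,  H_1 = Z ⊕ Z/2Z,  H_2 = 0.

Fix the vertex order a < b < c < d < e < f < g < h < i < j and write every simplex with vertices in increasing order. Then dim K = 2 and the simplices of K are:

  0-simplices (10): a, b, c, d, e, f, g, h, i, j
  1-simplices (30): ab, ac, af, ag, ah, aj, bd, be, bf, bg, bi, bj, cd, ce, ch, ci, cj, dg, dh, di, dj, eg, eh, ei, ej, fg, fi, gh, gi, hj
  2-simplices (20): abf, abj, ach, acj, afg, agh, bdg, bdi, beg, bej, bfi, cdi, cdj, ceh, cei, dgh, dhj, egi, ehj, fgi

giving chain groups C_0 ≅ Z^10, C_1 ≅ Z^30, C_2 ≅ Z^20.

Boundary ∂_1: C_1 → C_0 is given by ∂[p,q] = [q] − [p].
As a 10×30 matrix over Z this has rank 9, with invariant factors (1,1,1,1,1,1,1,1,1).

The boundary map ∂_2: C_2 → C_1 acts by ∂[p,q,r] = [q,r] − [p,r] + [p,q]. For instance
  ∂bfi = fi − bi + bf,
  ∂ehj = hj − ej + eh.
The resulting 30×20 matrix has rank 20, and its Smith normal form has invariant factors (1,1,1,1,1,1,1,1,1,1,1,1,1,1,1,1,1,1,1,2).

Computing H_k = (kernel of ∂_k) / (image of ∂_{k+1}):

  H_0: rank C_0 − rank ∂_1 = 10 − 9 = 1, and the invariant factors of ∂_1 are all 1, so H_0 ≅ Z.
  H_1: rank ker ∂_1 − rank ∂_2 = (30 − 9) − 20 = 1, and ∂_2 has invariant factor 2 > 1, so H_1 ≅ Z ⊕ Z/2Z.
  H_2: rank ker ∂_2 − rank ∂_3 = (20 − 20) − 0 = 0, and there is no ∂_3, so H_2 ≅ 0.

(K is a triangulation of the Klein bottle.)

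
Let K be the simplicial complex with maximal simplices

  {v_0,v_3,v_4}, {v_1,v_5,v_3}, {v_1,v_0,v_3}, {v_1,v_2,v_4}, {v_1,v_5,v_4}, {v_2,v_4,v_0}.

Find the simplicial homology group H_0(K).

Fix the vertex order v_0 < v_1 < v_2 < v_3 < v_4 < v_5 and write every simplex with vertices in increasing order. Then dim K = 2 and the simplices of K are:

  0-simplices (6): [v_0], [v_1], [v_2], [v_3], [v_4], [v_5]
  1-simplices (12): [v_0,v_1], [v_0,v_2], [v_0,v_3], [v_0,v_4], [v_1,v_2], [v_1,v_3], [v_1,v_4], [v_1,v_5], [v_2,v_4], [v_3,v_4], [v_3,v_5], [v_4,v_5]
  2-simplices (6): [v_0,v_1,v_3], [v_0,v_2,v_4], [v_0,v_3,v_4], [v_1,v_2,v_4], [v_1,v_3,v_5], [v_1,v_4,v_5]

Hence C_0 ≅ Z^6, C_1 ≅ Z^12, C_2 ≅ Z^6.

Boundary ∂_1: C_1 → C_0 maps an edge to its endpoints' difference, ∂[p,q] = q − p.
The 6×12 boundary matrix has rank 5 and Smith normal form diag(1,1,1,1,1).

Boundary ∂_2: C_2 → C_1 maps a triangle to the signed sum of its edges. For instance
  ∂[v_0,v_1,v_3] = [v_1,v_3] − [v_0,v_3] + [v_0,v_1],
  ∂[v_0,v_2,v_4] = [v_2,v_4] − [v_0,v_4] + [v_0,v_2].
As a 12×6 matrix over Z this has rank 6, with invariant factors (1,1,1,1,1,1).

From H_k ≅ ker(∂_k) / im(∂_{k+1}) we obtain:

  H_0: rank C_0 − rank ∂_1 = 6 − 5 = 1, and the invariant factors of ∂_1 are all 1, so H_0 ≅ Z.

(K is a triangulation of the cylinder S^1 x I.)

H_0 ≅ Z.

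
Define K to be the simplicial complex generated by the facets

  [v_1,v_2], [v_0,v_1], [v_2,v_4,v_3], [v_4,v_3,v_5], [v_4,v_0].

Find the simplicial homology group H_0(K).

H_0 ≅ Z.

Take the total order v_0 < v_1 < v_2 < v_3 < v_4 < v_5 on the vertex set. Then K (dimension 2) consists of the simplices:

  0-simplices (6): [v_0], [v_1], [v_2], [v_3], [v_4], [v_5]
  1-simplices (8): [v_0,v_1], [v_0,v_4], [v_1,v_2], [v_2,v_3], [v_2,v_4], [v_3,v_4], [v_3,v_5], [v_4,v_5]
  2-simplices (2): [v_2,v_3,v_4], [v_3,v_4,v_5]

Hence C_0 ≅ Z^6, C_1 ≅ Z^8, C_2 ≅ Z^2.

∂_1: C_1 → C_0 is given by ∂[p,q] = [q] − [p]. For instance
  ∂[v_2,v_4] = [v_4] − [v_2].
The 6×8 boundary matrix has rank 5 and Smith normal form diag(1,1,1,1,1).

The boundary map ∂_2: C_2 → C_1 maps a triangle to the signed sum of its edges. For instance
  ∂[v_2,v_3,v_4] = [v_3,v_4] − [v_2,v_4] + [v_2,v_3],
  ∂[v_3,v_4,v_5] = [v_4,v_5] − [v_3,v_5] + [v_3,v_4].
The resulting 8×2 matrix has rank 2, and its Smith normal form has invariant factors (1,1).

From H_k ≅ ker(∂_k) / im(∂_{k+1}) we obtain:

  H_0: rank C_0 − rank ∂_1 = 6 − 5 = 1, and the invariant factors of ∂_1 are all 1, so H_0 ≅ Z.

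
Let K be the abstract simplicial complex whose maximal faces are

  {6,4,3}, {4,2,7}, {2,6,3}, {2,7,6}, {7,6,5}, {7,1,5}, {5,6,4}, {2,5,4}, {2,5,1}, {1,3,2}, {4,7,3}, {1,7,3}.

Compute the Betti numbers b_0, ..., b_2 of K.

b_0 = 1, b_1 = 0, b_2 = 0.

Fix the vertex order 1 < 2 < 3 < 4 < 5 < 6 < 7 and write every simplex with vertices in increasing order. Then dim K = 2 and the simplices of K are:

  0-simplices (7): [1], [2], [3], [4], [5], [6], [7]
  1-simplices (18): [1,2], [1,3], [1,5], [1,7], [2,3], [2,4], [2,5], [2,6], [2,7], [3,4], [3,6], [3,7], [4,5], [4,6], [4,7], [5,6], [5,7], [6,7]
  2-simplices (12): [1,2,3], [1,2,5], [1,3,7], [1,5,7], [2,3,6], [2,4,5], [2,4,7], [2,6,7], [3,4,6], [3,4,7], [4,5,6], [5,6,7]

Hence C_0 ≅ Z^7, C_1 ≅ Z^18, C_2 ≅ Z^12.

The boundary map ∂_1: C_1 → C_0 is given by ∂[p,q] = [q] − [p]. For instance
  ∂[3,4] = [4] − [3].
This gives a 7×18 integer matrix of rank 6; reducing to Smith normal form yields diagonal entries (1,1,1,1,1,1).

Boundary ∂_2: C_2 → C_1 maps a triangle to the signed sum of its edges. For instance
  ∂[3,4,7] = [4,7] − [3,7] + [3,4],
  ∂[1,2,5] = [2,5] − [1,5] + [1,2].
This gives a 18×12 integer matrix of rank 12; reducing to Smith normal form yields diagonal entries (1,1,1,1,1,1,1,1,1,1,1,2).

Reading off H_k = ker ∂_k / im ∂_{k+1}:

  H_0: rank C_0 − rank ∂_1 = 7 − 6 = 1, and the invariant factors of ∂_1 are all 1, so H_0 ≅ Z.
  H_1: rank ker ∂_1 − rank ∂_2 = (18 − 6) − 12 = 0, and ∂_2 has invariant factor 2 > 1, so H_1 ≅ Z/2Z.
  H_2: rank ker ∂_2 − rank ∂_3 = (12 − 12) − 0 = 0, and there is no ∂_3, so H_2 ≅ 0.

Hence the Betti numbers are b_0 = 1, b_1 = 0, b_2 = 0.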